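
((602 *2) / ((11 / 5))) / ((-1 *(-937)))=0.58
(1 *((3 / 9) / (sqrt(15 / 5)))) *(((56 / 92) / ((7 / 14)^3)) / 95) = 112 *sqrt(3) / 19665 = 0.01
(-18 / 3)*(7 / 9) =-14 / 3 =-4.67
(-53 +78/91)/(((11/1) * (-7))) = 365/539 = 0.68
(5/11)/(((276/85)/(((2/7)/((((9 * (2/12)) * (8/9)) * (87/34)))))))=7225/616308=0.01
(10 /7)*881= 8810 /7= 1258.57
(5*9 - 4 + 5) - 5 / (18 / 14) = 42.11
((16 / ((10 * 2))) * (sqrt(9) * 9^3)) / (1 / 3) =26244 / 5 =5248.80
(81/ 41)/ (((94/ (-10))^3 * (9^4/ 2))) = -250/ 344796183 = -0.00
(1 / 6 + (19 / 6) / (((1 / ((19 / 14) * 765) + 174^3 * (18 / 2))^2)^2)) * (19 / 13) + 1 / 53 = 244709539517919458989989059347593028504373545663085 / 932377176375188058492732508146930196281551188313184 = 0.26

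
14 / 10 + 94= 95.40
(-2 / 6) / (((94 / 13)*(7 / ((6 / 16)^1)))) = -13 / 5264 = -0.00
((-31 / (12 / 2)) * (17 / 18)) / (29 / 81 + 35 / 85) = -26877 / 4240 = -6.34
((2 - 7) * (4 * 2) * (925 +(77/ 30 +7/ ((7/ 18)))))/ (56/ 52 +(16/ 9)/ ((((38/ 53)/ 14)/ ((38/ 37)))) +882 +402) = -28.64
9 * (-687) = -6183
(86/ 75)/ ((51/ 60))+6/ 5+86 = 4516/ 51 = 88.55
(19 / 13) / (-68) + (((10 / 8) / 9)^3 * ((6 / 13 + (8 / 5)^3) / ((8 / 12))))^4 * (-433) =-611860136691726140513 / 28403203208205714849792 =-0.02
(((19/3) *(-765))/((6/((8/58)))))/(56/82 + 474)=-66215/282199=-0.23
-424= -424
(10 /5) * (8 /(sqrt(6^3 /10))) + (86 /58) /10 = 43 /290 + 8 * sqrt(15) /9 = 3.59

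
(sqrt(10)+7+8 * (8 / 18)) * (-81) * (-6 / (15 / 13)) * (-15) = -86669.27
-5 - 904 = -909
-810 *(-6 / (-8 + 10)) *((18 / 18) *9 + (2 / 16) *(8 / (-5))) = 21384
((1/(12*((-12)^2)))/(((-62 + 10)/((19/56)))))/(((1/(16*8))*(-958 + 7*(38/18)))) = 19/37079952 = 0.00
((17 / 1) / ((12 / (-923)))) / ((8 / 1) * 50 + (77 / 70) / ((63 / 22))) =-1647555 / 504484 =-3.27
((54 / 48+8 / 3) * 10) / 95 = 91 / 228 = 0.40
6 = 6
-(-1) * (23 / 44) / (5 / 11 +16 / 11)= 23 / 84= 0.27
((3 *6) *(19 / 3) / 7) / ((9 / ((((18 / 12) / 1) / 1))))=2.71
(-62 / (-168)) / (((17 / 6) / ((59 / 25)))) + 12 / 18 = 17387 / 17850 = 0.97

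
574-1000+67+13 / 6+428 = 427 / 6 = 71.17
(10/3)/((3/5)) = 50/9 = 5.56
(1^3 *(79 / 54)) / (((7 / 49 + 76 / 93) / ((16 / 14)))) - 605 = -3393329 / 5625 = -603.26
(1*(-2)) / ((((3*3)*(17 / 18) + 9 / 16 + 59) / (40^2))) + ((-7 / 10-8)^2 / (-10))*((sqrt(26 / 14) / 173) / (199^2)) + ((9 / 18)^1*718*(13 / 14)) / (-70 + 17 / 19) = -79824869 / 1539846-7569*sqrt(91) / 47956811000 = -51.84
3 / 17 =0.18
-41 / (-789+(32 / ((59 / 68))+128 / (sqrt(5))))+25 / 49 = 18268288 *sqrt(5) / 9788670421+271015826150 / 479644850629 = 0.57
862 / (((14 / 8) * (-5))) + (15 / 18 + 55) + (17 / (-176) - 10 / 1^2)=-975329 / 18480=-52.78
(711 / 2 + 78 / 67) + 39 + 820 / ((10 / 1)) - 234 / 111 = 2357807 / 4958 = 475.56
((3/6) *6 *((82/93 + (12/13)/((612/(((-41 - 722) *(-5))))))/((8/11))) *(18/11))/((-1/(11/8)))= -13502313/219232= -61.59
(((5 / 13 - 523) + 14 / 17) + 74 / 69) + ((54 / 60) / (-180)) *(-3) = -1588044253 / 3049800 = -520.70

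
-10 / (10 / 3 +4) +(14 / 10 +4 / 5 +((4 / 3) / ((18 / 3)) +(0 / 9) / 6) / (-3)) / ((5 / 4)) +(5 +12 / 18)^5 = 390483202 / 66825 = 5843.37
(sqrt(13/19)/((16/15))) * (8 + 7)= 225 * sqrt(247)/304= 11.63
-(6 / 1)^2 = -36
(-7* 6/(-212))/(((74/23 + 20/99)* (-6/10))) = -79695/825316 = -0.10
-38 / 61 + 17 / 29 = -65 / 1769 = -0.04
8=8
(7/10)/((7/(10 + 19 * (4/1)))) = 43/5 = 8.60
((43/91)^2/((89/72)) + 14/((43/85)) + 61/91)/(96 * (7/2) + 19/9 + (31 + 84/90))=40680400095/527724976324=0.08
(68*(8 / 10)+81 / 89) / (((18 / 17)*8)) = 6.53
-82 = -82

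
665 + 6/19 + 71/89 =1126398/1691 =666.11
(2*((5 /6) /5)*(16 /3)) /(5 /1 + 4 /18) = 16 /47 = 0.34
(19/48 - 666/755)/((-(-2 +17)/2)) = 17623/271800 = 0.06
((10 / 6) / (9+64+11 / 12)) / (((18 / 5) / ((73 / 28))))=1825 / 111762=0.02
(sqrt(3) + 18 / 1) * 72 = 72 * sqrt(3) + 1296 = 1420.71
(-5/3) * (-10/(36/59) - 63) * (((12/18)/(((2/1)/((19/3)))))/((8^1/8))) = 279.33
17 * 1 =17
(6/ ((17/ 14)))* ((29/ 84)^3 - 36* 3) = -3763979/ 7056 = -533.44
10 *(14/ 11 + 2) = 360/ 11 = 32.73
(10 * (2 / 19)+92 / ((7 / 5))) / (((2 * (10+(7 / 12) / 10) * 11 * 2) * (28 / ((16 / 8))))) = 133200 / 12360887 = 0.01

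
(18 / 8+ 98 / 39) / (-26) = -743 / 4056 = -0.18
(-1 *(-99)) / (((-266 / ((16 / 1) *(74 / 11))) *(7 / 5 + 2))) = -26640 / 2261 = -11.78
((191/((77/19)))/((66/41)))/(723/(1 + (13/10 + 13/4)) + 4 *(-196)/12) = 5505193/12210352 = 0.45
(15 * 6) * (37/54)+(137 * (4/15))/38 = 17849/285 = 62.63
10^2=100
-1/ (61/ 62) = -62/ 61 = -1.02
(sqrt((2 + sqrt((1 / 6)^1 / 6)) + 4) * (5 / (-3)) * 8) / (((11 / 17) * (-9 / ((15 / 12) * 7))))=2975 * sqrt(222) / 891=49.75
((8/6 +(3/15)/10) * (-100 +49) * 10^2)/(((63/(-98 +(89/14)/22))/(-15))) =-74184175/462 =-160571.81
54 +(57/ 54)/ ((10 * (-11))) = 106901/ 1980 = 53.99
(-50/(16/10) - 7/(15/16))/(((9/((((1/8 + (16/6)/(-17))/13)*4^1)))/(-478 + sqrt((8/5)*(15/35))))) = -555197/27540 + 2323*sqrt(210)/963900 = -20.12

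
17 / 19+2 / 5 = 123 / 95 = 1.29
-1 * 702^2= -492804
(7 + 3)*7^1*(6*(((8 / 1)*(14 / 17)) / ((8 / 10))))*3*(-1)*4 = -705600 / 17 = -41505.88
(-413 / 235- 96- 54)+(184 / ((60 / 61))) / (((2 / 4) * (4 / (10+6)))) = 948067 / 705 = 1344.78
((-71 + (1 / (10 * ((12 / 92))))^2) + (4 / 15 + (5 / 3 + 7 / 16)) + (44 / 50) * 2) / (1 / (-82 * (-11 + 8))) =-9783133 / 600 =-16305.22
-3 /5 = -0.60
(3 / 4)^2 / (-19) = -9 / 304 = -0.03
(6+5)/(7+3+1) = 1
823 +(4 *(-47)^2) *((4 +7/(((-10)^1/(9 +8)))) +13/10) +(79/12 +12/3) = -3449041/60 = -57484.02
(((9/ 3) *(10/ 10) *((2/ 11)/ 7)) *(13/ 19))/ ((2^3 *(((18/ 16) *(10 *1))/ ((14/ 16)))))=13/ 25080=0.00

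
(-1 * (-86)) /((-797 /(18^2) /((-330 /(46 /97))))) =445963320 /18331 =24328.37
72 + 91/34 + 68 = 4851/34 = 142.68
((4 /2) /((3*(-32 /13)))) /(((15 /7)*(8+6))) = -13 /1440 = -0.01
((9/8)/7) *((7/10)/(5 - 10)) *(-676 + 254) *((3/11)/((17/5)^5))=712125/124947416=0.01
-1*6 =-6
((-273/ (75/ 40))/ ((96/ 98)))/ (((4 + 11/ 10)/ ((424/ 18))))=-945308/ 1377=-686.50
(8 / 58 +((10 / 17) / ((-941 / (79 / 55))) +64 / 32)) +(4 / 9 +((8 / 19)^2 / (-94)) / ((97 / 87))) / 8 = 331431523585109 / 151174495194426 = 2.19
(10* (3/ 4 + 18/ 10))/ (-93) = -17/ 62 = -0.27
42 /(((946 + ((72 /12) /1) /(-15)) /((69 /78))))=805 /20488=0.04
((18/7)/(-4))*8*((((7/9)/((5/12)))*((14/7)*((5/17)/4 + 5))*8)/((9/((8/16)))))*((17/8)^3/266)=-6647/4256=-1.56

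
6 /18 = 1 /3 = 0.33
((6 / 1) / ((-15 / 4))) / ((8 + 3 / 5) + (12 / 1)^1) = -8 / 103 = -0.08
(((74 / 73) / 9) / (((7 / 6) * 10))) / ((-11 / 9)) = -222 / 28105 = -0.01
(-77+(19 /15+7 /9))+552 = 21467 /45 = 477.04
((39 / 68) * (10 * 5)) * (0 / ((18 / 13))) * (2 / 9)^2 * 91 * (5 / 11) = 0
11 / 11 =1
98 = 98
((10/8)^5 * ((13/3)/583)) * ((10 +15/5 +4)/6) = 690625/10745856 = 0.06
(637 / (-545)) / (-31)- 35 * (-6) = 3548587 / 16895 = 210.04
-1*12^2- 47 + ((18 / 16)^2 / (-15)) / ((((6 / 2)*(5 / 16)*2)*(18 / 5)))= -15281 / 80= -191.01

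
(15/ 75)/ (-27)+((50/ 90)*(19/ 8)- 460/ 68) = -100111/ 18360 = -5.45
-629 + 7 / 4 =-2509 / 4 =-627.25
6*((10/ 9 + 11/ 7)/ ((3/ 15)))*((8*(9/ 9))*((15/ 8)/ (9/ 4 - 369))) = -33800/ 10269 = -3.29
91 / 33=2.76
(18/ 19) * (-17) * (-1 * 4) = 1224/ 19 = 64.42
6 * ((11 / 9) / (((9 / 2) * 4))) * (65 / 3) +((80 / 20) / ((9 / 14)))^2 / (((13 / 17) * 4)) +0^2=7541 / 351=21.48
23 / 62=0.37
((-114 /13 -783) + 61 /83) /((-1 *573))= 853526 /618267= 1.38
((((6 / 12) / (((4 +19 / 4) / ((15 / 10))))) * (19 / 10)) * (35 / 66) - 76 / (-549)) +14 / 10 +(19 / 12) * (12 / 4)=192487 / 30195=6.37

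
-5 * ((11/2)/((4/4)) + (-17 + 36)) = -122.50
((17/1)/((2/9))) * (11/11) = 153/2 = 76.50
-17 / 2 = -8.50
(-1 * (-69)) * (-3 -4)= -483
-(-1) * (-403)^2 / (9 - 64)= -162409 / 55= -2952.89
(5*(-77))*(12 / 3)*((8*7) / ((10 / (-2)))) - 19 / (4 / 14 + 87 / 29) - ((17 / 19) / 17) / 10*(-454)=37679466 / 2185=17244.61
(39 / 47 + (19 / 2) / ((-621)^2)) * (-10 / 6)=-150404455 / 108750762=-1.38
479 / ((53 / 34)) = 307.28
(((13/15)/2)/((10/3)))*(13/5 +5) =247/250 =0.99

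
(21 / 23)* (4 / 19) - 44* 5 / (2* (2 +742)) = 7213 / 162564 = 0.04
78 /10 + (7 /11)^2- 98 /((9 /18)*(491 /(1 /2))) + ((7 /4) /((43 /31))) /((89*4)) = 145676238823 /18189271760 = 8.01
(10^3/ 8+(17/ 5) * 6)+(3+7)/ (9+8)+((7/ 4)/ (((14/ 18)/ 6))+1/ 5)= 27147/ 170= 159.69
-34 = -34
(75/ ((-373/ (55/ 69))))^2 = 1890625/ 73599241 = 0.03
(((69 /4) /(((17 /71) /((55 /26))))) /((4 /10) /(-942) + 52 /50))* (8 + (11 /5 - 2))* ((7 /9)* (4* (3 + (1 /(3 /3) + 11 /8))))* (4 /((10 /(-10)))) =-870099428275 /10821044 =-80408.09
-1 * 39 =-39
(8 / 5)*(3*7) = 168 / 5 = 33.60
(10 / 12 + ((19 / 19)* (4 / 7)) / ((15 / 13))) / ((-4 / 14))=-4.65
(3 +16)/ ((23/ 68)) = 1292/ 23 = 56.17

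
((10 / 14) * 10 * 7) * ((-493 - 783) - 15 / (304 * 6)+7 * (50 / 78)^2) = -29433789325 / 462384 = -63656.59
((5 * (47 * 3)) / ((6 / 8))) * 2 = 1880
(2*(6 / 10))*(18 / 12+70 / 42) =19 / 5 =3.80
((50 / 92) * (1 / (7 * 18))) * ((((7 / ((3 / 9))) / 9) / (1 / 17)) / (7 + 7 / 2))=425 / 26082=0.02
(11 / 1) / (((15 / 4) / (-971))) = -42724 / 15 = -2848.27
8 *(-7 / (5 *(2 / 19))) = -532 / 5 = -106.40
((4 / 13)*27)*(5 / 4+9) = 85.15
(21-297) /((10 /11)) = -1518 /5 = -303.60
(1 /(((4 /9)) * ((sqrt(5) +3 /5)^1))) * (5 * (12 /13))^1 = -2025 /1508 +3375 * sqrt(5) /1508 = 3.66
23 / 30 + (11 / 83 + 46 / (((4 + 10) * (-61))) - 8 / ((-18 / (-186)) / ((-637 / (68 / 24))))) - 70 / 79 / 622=8253830211792349 / 444082463790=18586.26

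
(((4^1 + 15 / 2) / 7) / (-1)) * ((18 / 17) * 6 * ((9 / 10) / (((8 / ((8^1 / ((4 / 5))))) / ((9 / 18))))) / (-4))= 5589 / 3808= 1.47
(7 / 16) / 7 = 1 / 16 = 0.06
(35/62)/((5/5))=35/62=0.56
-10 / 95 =-2 / 19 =-0.11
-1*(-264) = 264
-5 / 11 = -0.45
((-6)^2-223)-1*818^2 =-669311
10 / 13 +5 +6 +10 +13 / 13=296 / 13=22.77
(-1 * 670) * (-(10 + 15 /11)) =83750 /11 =7613.64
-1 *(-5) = 5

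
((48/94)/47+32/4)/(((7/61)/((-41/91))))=-6322528/201019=-31.45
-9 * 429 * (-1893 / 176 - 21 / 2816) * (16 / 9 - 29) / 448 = -41371785 / 16384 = -2525.13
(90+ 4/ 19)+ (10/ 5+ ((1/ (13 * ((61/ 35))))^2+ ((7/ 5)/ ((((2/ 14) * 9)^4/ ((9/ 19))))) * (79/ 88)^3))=2741961424183092697/ 29678744476592640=92.39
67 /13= 5.15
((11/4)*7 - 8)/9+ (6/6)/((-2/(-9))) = 23/4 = 5.75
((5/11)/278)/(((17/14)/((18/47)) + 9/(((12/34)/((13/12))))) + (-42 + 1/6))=-1260/8505827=-0.00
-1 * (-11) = 11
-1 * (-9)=9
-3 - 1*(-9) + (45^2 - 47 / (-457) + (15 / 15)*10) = 932784 / 457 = 2041.10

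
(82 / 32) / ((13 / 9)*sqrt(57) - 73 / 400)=2020275 / 513616117 + 15990000*sqrt(57) / 513616117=0.24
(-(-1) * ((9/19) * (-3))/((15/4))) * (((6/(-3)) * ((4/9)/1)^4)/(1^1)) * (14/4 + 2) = 11264/69255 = 0.16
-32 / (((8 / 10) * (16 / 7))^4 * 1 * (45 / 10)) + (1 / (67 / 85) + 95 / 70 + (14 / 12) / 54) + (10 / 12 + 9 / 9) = 38287685875 / 9958588416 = 3.84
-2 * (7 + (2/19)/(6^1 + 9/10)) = -18394/1311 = -14.03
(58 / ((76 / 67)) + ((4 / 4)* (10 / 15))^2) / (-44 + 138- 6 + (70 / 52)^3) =155011532 / 271815273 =0.57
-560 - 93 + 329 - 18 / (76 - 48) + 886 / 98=-315.60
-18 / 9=-2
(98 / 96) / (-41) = -49 / 1968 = -0.02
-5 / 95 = -1 / 19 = -0.05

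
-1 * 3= -3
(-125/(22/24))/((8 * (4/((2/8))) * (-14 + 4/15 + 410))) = -5625/2092288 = -0.00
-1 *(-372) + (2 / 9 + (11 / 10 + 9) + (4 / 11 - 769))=-386.31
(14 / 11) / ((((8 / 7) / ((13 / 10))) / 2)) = 637 / 220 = 2.90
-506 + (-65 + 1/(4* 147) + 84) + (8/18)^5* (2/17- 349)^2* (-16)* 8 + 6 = -11176589621201/41293476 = -270662.36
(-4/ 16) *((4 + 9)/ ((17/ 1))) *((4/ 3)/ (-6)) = 0.04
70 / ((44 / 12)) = 210 / 11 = 19.09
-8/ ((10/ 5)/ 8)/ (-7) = 4.57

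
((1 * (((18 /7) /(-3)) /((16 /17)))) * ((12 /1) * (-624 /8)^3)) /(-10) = -18151614 /35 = -518617.54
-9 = -9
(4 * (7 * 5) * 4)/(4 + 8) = 140/3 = 46.67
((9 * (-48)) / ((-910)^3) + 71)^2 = 44728577277589697041 / 8872957063140625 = 5041.00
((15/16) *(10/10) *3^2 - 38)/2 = -473/32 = -14.78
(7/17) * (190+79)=1883/17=110.76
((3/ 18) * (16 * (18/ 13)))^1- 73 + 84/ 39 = -873/ 13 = -67.15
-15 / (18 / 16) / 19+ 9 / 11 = 0.12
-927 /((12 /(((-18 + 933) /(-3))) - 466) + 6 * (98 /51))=4806495 /2356634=2.04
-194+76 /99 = -19130 /99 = -193.23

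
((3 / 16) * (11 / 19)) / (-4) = -33 / 1216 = -0.03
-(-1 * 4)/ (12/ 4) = 4/ 3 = 1.33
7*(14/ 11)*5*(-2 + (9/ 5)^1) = -98/ 11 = -8.91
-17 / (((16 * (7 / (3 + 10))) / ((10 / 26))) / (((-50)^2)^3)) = -83007812500 / 7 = -11858258928.57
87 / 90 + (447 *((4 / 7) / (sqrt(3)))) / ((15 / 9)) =29 / 30 + 1788 *sqrt(3) / 35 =89.45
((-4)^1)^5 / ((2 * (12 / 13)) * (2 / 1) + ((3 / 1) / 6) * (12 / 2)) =-13312 / 87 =-153.01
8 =8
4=4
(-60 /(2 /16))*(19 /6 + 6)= -4400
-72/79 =-0.91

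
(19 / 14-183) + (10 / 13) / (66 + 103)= -5586831 / 30758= -181.64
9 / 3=3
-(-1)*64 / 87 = 64 / 87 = 0.74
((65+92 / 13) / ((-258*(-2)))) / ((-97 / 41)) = -38417 / 650676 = -0.06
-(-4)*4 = 16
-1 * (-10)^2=-100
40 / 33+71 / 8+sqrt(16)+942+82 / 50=957.73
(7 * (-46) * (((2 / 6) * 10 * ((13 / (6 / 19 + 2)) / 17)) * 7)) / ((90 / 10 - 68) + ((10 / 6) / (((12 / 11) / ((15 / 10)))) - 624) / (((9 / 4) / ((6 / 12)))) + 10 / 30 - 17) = 7158060 / 616913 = 11.60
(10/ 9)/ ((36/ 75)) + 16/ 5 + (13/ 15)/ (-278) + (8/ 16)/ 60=828667/ 150120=5.52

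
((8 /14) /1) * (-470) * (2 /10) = -376 /7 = -53.71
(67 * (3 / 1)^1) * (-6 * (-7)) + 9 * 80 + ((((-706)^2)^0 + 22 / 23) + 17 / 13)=2740414 / 299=9165.26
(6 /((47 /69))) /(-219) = -138 /3431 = -0.04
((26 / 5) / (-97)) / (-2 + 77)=-26 / 36375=-0.00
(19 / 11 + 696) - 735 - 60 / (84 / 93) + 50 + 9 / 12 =-16309 / 308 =-52.95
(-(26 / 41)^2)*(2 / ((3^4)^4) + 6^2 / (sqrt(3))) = -8112*sqrt(3) / 1681 - 1352 / 72361538001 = -8.36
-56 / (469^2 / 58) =-464 / 31423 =-0.01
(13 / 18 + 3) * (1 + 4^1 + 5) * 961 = 321935 / 9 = 35770.56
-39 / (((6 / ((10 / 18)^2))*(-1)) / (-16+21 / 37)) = -185575 / 5994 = -30.96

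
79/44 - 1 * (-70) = 3159/44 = 71.80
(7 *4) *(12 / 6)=56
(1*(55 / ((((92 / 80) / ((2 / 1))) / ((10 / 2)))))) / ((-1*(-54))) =5500 / 621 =8.86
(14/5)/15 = 14/75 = 0.19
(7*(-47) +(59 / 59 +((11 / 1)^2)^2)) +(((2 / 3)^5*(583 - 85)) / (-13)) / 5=75352633 / 5265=14311.99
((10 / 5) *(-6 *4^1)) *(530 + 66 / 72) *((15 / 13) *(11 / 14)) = -2102430 / 91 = -23103.63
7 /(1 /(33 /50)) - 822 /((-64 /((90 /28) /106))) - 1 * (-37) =49873639 /1187200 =42.01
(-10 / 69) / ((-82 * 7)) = 5 / 19803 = 0.00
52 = 52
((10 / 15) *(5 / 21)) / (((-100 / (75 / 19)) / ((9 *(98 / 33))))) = -35 / 209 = -0.17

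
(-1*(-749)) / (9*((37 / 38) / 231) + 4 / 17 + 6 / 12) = 18628379 / 19231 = 968.66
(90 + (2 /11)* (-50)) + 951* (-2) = -20032 /11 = -1821.09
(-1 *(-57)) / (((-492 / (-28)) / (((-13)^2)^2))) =3798613 / 41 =92649.10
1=1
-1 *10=-10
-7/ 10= -0.70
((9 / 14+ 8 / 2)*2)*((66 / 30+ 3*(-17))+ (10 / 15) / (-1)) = -1378 / 3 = -459.33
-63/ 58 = -1.09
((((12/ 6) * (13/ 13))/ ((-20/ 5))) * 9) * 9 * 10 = -405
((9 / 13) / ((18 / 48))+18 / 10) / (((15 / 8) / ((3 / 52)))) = 474 / 4225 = 0.11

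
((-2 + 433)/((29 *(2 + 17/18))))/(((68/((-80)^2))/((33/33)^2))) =12412800/26129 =475.06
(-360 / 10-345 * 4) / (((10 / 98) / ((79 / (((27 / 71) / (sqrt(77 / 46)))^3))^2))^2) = -18871093765210985208694000497532167373620179171 / 1481292851354802927296904600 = -12739610366681594251.46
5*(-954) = -4770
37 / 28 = 1.32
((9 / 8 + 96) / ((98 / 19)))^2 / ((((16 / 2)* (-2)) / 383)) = -1703538423 / 200704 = -8487.82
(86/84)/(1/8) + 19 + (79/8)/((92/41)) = 488275/15456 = 31.59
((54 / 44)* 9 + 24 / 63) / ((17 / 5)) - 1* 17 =-107123 / 7854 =-13.64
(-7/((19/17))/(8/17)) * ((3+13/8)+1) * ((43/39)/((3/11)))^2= -2263018835/1849536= -1223.56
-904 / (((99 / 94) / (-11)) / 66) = 1869472 / 3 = 623157.33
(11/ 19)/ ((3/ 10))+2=224/ 57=3.93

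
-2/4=-0.50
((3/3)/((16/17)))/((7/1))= 0.15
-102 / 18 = -17 / 3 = -5.67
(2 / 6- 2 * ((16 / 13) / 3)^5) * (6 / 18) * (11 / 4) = 307753391 / 1082690388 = 0.28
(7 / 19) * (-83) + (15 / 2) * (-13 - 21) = -5426 / 19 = -285.58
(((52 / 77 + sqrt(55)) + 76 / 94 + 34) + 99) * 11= 11 * sqrt(55) + 486697 / 329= 1560.90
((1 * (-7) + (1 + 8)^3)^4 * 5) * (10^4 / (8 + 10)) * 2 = 13586850432800000 / 9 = 1509650048088888.89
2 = 2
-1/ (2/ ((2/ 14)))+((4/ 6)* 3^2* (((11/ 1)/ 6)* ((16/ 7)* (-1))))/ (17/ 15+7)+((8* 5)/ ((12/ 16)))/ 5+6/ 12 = 10253/ 1281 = 8.00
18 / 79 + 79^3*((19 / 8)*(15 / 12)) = 3700258271 / 2528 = 1463709.76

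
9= 9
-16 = -16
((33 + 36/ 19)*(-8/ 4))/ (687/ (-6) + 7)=2652/ 4085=0.65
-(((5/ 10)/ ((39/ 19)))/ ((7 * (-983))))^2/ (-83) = 361/ 23909495556492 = 0.00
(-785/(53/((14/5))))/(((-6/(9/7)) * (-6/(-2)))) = 157/53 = 2.96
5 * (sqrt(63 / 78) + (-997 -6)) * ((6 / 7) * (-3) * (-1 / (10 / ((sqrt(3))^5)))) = 81 * sqrt(3) * (-26078 + sqrt(546)) / 182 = -20084.42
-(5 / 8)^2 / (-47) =25 / 3008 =0.01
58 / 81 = 0.72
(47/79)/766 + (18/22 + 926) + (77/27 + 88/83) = 1388400002645/1491730614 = 930.73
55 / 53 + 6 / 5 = 2.24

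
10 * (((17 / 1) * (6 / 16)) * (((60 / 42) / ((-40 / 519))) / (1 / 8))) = -132345 / 14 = -9453.21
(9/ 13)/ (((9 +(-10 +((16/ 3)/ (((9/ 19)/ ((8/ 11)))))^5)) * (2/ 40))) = 83192609565252/ 221197087559357455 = 0.00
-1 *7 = -7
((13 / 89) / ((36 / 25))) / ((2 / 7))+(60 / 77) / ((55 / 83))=8309293 / 5427576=1.53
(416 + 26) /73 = 442 /73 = 6.05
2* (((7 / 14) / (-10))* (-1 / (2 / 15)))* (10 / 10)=3 / 4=0.75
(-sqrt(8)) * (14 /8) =-7 * sqrt(2) /2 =-4.95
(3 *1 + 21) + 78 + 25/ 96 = 9817/ 96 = 102.26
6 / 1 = 6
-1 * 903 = -903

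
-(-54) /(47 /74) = 3996 /47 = 85.02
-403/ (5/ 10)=-806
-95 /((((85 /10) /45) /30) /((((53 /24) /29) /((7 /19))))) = -21524625 /6902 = -3118.61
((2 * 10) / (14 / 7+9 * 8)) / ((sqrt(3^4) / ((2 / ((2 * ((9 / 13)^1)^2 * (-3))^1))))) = -1690 / 80919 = -0.02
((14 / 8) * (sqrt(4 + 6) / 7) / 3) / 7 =sqrt(10) / 84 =0.04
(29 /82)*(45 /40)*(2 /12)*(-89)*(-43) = 332949 /1312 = 253.77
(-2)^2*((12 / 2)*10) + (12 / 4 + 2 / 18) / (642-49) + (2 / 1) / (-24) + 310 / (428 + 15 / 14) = 30859621291 / 128237436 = 240.64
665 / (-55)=-12.09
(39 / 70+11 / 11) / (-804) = -109 / 56280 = -0.00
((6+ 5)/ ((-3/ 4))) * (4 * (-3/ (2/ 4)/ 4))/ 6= 44/ 3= 14.67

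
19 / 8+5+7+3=139 / 8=17.38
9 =9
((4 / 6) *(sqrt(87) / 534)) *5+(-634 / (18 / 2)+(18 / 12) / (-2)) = -2563 / 36+5 *sqrt(87) / 801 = -71.14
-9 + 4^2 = 7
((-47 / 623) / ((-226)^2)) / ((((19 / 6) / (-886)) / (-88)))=-5496744 / 151146653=-0.04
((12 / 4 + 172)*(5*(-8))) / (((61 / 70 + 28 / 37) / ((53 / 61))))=-960890000 / 257237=-3735.43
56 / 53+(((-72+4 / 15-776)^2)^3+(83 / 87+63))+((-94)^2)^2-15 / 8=51983673949419430064128683761 / 140059125000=371155209983065580.80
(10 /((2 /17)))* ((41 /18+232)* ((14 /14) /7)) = 358445 /126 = 2844.80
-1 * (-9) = 9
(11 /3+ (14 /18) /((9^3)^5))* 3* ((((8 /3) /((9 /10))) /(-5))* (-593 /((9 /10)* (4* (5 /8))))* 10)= 2578613480934521876480 /150094635296999121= 17179.92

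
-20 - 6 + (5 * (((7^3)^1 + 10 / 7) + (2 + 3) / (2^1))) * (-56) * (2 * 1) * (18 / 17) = -3497482 / 17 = -205734.24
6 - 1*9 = -3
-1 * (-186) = 186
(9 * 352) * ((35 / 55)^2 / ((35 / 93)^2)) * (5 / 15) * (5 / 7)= 2156.63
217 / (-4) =-217 / 4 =-54.25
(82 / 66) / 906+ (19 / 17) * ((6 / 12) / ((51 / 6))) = 579911 / 8640522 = 0.07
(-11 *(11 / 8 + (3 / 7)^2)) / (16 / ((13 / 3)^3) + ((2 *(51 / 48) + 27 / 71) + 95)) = -1048388627 / 5974169523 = -0.18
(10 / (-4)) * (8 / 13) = -20 / 13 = -1.54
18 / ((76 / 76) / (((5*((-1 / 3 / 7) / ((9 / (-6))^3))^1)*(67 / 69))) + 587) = 48240 / 1612283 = 0.03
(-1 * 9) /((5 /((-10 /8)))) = 2.25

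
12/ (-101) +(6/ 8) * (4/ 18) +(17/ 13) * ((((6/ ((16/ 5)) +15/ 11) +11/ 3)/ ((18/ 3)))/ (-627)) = 59273965/ 1304029584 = 0.05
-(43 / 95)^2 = -1849 / 9025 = -0.20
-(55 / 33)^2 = -25 / 9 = -2.78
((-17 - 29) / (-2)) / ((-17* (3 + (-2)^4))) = -23 / 323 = -0.07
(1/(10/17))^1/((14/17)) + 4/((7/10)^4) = 899127/48020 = 18.72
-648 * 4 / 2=-1296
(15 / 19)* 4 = 60 / 19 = 3.16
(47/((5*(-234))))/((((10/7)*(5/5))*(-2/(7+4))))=3619/23400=0.15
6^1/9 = 0.67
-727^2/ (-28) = 528529/ 28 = 18876.04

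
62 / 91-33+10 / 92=-134831 / 4186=-32.21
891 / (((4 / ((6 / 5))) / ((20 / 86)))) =62.16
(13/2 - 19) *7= -175/2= -87.50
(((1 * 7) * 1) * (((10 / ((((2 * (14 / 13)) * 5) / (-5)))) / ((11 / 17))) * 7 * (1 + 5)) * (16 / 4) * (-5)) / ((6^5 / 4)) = 38675 / 1782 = 21.70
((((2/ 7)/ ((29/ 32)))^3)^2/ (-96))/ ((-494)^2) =-0.00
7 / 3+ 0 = 7 / 3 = 2.33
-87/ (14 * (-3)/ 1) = 29/ 14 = 2.07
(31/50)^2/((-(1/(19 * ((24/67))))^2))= -49956624/2805625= -17.81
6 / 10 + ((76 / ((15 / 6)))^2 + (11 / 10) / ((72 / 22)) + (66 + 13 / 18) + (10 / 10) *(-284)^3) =-22905312.18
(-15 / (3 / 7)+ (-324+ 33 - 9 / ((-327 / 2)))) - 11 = -36727 / 109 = -336.94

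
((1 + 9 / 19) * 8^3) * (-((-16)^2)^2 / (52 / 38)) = -469762048 / 13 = -36135542.15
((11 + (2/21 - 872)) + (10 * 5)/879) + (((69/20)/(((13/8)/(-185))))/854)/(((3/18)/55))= -1646969577/1626443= -1012.62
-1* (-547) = 547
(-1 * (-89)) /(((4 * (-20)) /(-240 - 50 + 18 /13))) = 41741 /130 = 321.08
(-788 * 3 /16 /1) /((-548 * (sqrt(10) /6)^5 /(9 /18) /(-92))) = -3303099 * sqrt(10) /34250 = -304.97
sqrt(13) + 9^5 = sqrt(13) + 59049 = 59052.61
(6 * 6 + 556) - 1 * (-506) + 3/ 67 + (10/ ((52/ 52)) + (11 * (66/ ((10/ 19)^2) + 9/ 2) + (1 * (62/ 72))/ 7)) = 1594916581/ 422100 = 3778.53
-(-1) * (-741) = -741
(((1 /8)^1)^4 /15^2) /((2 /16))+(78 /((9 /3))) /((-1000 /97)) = -1452667 /576000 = -2.52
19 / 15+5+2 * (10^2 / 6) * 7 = 239.60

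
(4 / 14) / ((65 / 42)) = 0.18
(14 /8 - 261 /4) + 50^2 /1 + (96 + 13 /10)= 2533.80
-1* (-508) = 508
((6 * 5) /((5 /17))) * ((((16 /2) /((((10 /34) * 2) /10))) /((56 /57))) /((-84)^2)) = 5491 /2744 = 2.00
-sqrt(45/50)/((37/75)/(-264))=5940*sqrt(10)/37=507.67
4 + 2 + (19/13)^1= 97/13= 7.46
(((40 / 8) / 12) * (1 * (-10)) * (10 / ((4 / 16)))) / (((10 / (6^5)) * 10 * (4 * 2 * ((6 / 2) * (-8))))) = 135 / 2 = 67.50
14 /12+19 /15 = 2.43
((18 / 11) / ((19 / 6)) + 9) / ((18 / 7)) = 1547 / 418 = 3.70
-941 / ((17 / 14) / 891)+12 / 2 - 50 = -11738782 / 17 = -690516.59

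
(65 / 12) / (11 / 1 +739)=13 / 1800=0.01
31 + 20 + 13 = 64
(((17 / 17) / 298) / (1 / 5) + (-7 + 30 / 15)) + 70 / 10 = 601 / 298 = 2.02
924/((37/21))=19404/37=524.43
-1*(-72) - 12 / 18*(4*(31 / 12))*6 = 92 / 3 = 30.67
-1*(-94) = 94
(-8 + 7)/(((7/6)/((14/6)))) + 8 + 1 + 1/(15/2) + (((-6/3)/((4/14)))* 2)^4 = 576347/15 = 38423.13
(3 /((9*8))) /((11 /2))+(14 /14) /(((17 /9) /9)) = 10709 /2244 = 4.77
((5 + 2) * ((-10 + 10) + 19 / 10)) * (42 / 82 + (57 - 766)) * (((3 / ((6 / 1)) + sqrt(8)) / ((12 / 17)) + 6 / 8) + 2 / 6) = -54639.61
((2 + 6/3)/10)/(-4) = -1/10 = -0.10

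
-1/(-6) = 1/6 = 0.17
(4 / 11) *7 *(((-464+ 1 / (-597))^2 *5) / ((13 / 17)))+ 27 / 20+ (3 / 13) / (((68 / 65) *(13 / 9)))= 2388198752949983 / 666484830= 3583275.49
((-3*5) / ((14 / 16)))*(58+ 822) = -105600 / 7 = -15085.71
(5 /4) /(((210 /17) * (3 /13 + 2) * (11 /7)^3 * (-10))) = -10829 /9263760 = -0.00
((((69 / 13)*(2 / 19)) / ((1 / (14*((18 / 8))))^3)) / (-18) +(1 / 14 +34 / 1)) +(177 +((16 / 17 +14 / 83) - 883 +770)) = -16998759403 / 19516952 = -870.97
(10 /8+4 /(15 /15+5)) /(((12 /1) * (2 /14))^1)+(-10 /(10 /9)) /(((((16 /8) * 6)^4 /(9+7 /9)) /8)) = 1405 /1296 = 1.08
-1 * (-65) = 65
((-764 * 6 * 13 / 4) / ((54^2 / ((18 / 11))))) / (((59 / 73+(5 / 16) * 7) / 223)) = -646732112 / 1039203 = -622.33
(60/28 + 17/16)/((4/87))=31233/448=69.72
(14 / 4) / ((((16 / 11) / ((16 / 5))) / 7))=539 / 10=53.90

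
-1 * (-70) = 70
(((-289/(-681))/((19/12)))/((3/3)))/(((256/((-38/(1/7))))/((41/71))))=-82943/515744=-0.16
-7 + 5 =-2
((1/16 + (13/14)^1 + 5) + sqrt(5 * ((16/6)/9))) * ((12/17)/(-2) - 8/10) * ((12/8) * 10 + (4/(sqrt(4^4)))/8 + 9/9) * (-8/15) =931 * sqrt(30)/425 + 803187/13600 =71.06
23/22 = 1.05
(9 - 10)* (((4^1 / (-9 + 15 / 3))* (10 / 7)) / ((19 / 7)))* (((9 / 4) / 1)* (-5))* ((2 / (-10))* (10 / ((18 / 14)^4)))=60025 / 13851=4.33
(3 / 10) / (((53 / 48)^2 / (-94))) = -324864 / 14045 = -23.13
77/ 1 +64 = 141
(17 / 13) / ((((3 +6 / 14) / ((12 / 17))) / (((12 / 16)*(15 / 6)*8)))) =105 / 26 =4.04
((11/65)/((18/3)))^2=121/152100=0.00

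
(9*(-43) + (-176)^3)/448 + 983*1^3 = -5011779/448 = -11187.01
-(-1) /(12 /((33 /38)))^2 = 0.01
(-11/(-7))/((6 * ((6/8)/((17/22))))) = 17/63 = 0.27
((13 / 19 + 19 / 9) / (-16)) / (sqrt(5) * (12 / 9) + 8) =-239 / 9424 + 239 * sqrt(5) / 56544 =-0.02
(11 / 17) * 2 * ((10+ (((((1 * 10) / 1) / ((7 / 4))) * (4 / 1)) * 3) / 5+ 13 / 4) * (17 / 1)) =8305 / 14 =593.21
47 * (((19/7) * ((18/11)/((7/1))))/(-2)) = -8037/539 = -14.91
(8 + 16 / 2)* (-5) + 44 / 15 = -1156 / 15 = -77.07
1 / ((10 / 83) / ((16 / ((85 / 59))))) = 39176 / 425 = 92.18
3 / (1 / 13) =39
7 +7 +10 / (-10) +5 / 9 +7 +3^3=428 / 9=47.56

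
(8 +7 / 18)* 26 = 1963 / 9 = 218.11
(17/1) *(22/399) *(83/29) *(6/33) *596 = 3363824/11571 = 290.71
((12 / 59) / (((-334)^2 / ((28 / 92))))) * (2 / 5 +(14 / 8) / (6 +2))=2079 / 6055259680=0.00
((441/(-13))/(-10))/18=49/260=0.19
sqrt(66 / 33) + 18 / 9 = sqrt(2) + 2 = 3.41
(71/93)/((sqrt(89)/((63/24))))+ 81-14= 67.21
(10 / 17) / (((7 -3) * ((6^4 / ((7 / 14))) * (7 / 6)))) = 5 / 102816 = 0.00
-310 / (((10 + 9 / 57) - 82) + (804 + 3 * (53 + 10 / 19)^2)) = -55955 / 1683588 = -0.03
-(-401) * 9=3609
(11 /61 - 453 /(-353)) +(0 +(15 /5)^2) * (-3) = -549875 /21533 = -25.54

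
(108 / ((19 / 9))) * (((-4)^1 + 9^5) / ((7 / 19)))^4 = 33749505623041525642500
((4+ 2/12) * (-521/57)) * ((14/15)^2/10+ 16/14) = -2523203/53865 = -46.84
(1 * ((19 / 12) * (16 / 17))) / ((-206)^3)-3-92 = -10588524649 / 111458154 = -95.00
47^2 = 2209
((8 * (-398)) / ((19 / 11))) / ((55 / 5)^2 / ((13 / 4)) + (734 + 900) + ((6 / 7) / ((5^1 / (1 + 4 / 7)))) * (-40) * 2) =-11155144 / 9983037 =-1.12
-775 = -775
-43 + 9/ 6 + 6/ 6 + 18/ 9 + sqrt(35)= -77/ 2 + sqrt(35)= -32.58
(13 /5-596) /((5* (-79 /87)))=258129 /1975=130.70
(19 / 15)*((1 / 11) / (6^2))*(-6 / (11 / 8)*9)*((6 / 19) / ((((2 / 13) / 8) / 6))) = -7488 / 605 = -12.38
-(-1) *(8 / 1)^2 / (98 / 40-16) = -1280 / 271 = -4.72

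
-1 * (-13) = 13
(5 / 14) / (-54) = -5 / 756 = -0.01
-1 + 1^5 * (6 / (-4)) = -5 / 2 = -2.50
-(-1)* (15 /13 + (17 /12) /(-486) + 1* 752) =57100891 /75816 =753.15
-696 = -696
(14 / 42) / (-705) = -1 / 2115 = -0.00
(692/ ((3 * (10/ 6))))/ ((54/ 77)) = 26642/ 135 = 197.35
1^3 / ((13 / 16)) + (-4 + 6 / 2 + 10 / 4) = 71 / 26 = 2.73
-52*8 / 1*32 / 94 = -6656 / 47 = -141.62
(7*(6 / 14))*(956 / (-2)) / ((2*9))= -239 / 3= -79.67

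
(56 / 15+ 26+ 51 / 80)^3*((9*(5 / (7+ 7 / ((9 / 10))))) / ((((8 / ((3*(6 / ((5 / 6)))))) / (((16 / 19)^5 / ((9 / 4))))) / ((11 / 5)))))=19629489550505472 / 205825729375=95369.46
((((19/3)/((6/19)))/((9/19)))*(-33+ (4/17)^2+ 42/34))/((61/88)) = -2765658544/1427949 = -1936.80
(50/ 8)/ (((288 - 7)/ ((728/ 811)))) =4550/ 227891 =0.02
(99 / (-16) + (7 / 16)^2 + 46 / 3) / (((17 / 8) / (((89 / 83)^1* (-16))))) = -638219 / 8466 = -75.39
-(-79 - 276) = 355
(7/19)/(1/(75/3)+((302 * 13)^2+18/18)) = 175/7321401594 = 0.00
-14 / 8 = -7 / 4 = -1.75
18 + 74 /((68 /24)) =750 /17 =44.12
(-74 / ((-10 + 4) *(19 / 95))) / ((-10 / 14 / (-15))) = 1295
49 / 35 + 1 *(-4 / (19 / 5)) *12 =-1067 / 95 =-11.23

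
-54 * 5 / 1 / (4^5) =-135 / 512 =-0.26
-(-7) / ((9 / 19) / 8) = 1064 / 9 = 118.22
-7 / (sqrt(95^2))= -7 / 95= -0.07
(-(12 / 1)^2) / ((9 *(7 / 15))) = -240 / 7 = -34.29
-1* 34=-34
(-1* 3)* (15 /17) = -45 /17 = -2.65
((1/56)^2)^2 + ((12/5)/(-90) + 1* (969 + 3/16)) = 714840625483/737587200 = 969.16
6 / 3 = 2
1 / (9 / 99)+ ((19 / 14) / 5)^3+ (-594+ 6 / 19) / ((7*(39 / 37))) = -5883254827 / 84721000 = -69.44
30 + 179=209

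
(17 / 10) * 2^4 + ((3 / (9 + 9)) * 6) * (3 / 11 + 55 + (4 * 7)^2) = 47656 / 55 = 866.47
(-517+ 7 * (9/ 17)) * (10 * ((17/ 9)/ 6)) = -43630/ 27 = -1615.93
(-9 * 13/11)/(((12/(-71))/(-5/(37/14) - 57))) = -6033651/1628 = -3706.17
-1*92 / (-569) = 92 / 569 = 0.16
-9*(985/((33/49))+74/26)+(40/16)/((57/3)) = -71667209/5434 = -13188.67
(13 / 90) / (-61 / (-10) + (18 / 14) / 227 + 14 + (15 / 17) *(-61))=-351169 / 81973863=-0.00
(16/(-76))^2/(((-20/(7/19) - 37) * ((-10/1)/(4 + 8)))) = 0.00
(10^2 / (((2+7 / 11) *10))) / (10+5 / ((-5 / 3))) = 110 / 203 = 0.54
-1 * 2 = -2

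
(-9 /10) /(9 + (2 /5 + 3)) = -9 /124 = -0.07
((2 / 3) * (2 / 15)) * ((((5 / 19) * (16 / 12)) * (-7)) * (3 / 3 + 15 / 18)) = -616 / 1539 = -0.40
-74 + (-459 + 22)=-511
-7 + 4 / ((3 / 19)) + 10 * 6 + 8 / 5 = 1199 / 15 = 79.93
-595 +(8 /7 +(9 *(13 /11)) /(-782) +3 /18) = -53623946 /90321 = -593.70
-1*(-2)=2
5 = 5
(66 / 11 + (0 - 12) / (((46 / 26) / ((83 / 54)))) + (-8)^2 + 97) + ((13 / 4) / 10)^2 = 51892583 / 331200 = 156.68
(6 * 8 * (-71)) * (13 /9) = -14768 /3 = -4922.67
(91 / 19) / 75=91 / 1425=0.06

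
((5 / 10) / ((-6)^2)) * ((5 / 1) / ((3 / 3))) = 5 / 72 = 0.07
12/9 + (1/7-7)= -116/21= -5.52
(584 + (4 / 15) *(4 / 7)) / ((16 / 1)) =7667 / 210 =36.51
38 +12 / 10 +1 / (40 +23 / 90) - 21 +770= 14278693 / 18115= 788.22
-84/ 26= -42/ 13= -3.23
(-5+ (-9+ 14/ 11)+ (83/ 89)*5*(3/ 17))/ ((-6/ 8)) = 792500/ 49929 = 15.87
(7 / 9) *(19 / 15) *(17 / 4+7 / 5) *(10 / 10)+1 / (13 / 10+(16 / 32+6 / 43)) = 6.08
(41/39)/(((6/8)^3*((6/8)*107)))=10496/338013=0.03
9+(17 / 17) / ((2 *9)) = 163 / 18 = 9.06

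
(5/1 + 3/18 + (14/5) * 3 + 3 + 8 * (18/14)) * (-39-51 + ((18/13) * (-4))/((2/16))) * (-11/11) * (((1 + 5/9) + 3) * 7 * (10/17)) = 44852606/663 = 67650.99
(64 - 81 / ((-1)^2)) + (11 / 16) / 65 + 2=-15589 / 1040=-14.99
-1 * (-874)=874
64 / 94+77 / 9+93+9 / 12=174253 / 1692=102.99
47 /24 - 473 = -11305 /24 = -471.04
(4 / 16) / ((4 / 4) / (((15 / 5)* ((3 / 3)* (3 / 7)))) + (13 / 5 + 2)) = 45 / 968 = 0.05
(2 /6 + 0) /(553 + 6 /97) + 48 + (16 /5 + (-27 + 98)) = 98335436 /804705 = 122.20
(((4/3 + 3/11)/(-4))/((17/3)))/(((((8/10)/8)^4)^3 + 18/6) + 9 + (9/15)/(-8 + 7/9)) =-172250000000000/28970040000002431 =-0.01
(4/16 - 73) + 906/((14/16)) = 962.68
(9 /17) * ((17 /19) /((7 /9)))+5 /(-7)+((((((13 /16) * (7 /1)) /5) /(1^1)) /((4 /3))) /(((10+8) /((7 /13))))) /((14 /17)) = -5419 /72960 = -0.07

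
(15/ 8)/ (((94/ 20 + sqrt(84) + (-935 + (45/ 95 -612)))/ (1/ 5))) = -27829965/ 114419883212 -9025*sqrt(21)/ 28604970803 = -0.00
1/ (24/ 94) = 47/ 12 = 3.92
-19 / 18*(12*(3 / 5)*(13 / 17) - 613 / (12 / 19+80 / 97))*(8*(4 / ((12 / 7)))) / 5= 12604862599 / 7699725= 1637.05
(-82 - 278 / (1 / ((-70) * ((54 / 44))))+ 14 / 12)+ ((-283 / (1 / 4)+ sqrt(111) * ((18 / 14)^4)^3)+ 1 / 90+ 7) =22891.88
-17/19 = -0.89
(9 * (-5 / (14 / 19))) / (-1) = 855 / 14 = 61.07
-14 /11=-1.27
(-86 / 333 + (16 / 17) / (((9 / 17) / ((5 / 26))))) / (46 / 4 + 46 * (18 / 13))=724 / 651015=0.00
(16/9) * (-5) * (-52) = 4160/9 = 462.22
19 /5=3.80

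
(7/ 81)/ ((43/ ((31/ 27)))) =217/ 94041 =0.00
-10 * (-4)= 40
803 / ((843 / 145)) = 116435 / 843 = 138.12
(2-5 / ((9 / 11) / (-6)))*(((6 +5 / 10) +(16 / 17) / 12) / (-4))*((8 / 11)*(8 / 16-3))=115.62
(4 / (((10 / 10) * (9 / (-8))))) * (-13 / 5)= 416 / 45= 9.24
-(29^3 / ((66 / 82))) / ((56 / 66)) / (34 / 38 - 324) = 110.53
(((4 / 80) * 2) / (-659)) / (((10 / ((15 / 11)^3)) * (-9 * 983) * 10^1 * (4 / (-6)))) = -9 / 13795484912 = -0.00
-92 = -92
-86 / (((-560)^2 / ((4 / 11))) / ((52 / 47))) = -559 / 5066600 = -0.00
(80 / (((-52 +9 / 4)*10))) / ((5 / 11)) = -352 / 995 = -0.35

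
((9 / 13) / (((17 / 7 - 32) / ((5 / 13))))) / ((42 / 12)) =-10 / 3887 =-0.00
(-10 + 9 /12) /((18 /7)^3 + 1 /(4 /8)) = -12691 /26072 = -0.49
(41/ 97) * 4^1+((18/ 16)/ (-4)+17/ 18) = 65759/ 27936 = 2.35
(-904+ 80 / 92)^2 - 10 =431470694 / 529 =815634.58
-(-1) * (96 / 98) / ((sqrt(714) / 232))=8.51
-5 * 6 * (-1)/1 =30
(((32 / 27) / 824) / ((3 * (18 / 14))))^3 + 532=225219448859645548 / 423344828683503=532.00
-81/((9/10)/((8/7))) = -720/7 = -102.86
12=12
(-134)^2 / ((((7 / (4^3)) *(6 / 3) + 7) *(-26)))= -287296 / 3003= -95.67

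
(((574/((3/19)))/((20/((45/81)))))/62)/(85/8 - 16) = -10906/35991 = -0.30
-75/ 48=-25/ 16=-1.56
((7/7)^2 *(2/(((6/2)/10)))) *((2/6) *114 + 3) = 820/3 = 273.33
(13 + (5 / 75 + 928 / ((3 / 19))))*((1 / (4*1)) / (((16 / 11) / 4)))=80993 / 20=4049.65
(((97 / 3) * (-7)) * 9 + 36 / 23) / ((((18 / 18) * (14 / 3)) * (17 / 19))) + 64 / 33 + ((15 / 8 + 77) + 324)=-59730133 / 722568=-82.66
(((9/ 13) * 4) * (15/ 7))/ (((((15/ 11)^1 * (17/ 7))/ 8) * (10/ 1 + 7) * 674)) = 1584/ 1266109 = 0.00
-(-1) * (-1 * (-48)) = 48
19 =19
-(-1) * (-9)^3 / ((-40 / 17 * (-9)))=-1377 / 40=-34.42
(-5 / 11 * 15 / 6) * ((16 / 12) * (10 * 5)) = -75.76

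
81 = 81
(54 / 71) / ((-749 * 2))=-27 / 53179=-0.00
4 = 4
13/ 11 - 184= -2011/ 11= -182.82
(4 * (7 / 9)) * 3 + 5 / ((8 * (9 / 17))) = 757 / 72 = 10.51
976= 976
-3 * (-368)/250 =552/125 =4.42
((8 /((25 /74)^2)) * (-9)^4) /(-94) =-4892.33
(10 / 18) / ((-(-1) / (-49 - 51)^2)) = 50000 / 9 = 5555.56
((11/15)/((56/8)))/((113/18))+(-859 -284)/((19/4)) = -18081006/75145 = -240.61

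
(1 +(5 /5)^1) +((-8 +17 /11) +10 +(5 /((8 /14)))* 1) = 629 /44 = 14.30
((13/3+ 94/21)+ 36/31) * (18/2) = 19473/217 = 89.74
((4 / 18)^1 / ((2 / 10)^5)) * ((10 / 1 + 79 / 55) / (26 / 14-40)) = -5503750 / 26433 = -208.22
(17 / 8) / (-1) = -17 / 8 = -2.12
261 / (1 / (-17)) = -4437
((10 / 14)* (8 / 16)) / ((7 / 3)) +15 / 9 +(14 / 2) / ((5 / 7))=17081 / 1470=11.62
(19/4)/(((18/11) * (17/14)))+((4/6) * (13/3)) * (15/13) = 3503/612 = 5.72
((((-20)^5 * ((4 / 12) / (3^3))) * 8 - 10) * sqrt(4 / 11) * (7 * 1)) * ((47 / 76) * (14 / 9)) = -58958665430 * sqrt(11) / 152361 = -1283424.05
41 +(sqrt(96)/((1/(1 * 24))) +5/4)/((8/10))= 681/16 +120 * sqrt(6)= 336.50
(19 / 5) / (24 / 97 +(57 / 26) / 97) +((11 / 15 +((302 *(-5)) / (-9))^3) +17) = 781555140380 / 165483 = 4722872.68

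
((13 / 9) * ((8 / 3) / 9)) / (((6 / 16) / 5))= 4160 / 729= 5.71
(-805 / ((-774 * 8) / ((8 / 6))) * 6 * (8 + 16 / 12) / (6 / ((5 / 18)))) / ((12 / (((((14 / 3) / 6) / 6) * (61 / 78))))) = 0.00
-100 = -100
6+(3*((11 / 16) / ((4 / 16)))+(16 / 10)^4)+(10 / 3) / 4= 162277 / 7500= 21.64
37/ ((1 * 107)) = 0.35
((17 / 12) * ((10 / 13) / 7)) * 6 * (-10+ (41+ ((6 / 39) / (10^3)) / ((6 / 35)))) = 4110719 / 141960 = 28.96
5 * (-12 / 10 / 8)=-3 / 4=-0.75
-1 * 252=-252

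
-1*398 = -398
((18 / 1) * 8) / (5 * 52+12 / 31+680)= 279 / 1822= 0.15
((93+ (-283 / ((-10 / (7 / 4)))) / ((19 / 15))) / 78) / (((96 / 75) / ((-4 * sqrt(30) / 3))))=-55775 * sqrt(30) / 31616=-9.66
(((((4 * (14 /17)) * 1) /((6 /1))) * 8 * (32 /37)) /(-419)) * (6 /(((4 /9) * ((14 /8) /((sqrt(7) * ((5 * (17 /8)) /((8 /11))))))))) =-15840 * sqrt(7) /15503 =-2.70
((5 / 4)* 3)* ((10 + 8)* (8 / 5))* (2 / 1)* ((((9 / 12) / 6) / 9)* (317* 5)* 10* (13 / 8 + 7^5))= 3197000475 / 4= 799250118.75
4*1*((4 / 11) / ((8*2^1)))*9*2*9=162 / 11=14.73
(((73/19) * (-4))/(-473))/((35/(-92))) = -26864/314545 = -0.09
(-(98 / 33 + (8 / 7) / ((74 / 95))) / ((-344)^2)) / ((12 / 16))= -18961 / 379281672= -0.00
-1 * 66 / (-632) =0.10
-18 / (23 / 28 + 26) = -504 / 751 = -0.67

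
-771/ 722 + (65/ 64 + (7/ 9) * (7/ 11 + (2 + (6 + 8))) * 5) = 49287209/ 762432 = 64.64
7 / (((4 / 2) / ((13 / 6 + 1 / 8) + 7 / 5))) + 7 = 4781 / 240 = 19.92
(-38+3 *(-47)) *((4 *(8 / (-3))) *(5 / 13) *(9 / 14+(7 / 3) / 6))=143200 / 189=757.67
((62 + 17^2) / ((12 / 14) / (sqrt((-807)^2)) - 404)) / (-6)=0.14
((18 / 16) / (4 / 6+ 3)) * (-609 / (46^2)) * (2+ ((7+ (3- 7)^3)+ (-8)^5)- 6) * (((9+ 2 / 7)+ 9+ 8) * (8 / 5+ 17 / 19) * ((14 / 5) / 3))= 42644772513 / 240350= 177427.80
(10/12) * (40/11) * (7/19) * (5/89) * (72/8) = 10500/18601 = 0.56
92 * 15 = 1380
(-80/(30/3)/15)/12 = -2/45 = -0.04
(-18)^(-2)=1 / 324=0.00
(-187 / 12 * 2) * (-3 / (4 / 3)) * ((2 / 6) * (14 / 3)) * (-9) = -3927 / 4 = -981.75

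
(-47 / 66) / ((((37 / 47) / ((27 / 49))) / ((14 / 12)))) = -6627 / 11396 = -0.58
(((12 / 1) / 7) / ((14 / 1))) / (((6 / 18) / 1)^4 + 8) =486 / 31801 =0.02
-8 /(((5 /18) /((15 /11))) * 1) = -432 /11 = -39.27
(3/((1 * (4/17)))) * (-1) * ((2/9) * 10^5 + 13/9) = -1133407/4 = -283351.75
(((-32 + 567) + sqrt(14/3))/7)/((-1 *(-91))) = sqrt(42)/1911 + 535/637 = 0.84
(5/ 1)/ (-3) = -5/ 3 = -1.67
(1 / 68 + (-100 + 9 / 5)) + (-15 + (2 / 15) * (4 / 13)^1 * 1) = -1500293 / 13260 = -113.14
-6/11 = -0.55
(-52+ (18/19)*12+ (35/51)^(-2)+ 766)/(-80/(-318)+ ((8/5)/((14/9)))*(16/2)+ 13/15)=2692246671/34589975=77.83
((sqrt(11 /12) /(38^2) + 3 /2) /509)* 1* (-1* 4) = -6 /509 - sqrt(33) /1102494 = -0.01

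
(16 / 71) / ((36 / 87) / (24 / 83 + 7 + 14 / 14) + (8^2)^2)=79808 / 1450607887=0.00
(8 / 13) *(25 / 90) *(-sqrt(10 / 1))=-20 *sqrt(10) / 117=-0.54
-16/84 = -4/21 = -0.19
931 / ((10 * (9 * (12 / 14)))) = 6517 / 540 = 12.07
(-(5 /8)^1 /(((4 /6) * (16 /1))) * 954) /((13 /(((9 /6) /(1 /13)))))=-21465 /256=-83.85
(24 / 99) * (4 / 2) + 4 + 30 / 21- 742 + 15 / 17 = -2887147 / 3927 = -735.20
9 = 9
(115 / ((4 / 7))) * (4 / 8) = 805 / 8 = 100.62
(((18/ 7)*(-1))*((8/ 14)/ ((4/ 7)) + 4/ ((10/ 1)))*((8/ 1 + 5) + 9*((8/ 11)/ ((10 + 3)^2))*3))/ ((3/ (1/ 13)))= -146298/ 120835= -1.21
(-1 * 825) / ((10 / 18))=-1485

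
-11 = -11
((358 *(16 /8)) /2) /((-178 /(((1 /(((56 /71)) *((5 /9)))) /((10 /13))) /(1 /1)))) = -5.97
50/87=0.57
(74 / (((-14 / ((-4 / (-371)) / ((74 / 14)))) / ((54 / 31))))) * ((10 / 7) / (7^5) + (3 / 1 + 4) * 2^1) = -355772736 / 1353081149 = -0.26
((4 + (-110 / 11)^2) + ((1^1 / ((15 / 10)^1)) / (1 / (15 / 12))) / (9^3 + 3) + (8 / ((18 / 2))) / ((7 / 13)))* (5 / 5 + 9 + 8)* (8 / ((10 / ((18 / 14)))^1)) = 29233467 / 14945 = 1956.07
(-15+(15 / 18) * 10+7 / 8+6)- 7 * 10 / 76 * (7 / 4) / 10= 43 / 912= 0.05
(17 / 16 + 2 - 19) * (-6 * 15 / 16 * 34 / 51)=3825 / 64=59.77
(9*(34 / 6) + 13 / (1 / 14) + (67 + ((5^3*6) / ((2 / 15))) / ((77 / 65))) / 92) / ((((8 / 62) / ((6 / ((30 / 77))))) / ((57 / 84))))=297644671 / 12880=23109.06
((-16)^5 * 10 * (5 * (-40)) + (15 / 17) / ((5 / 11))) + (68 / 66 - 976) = 2097151026.97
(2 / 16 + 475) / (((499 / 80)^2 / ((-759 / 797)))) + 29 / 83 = -185806117487 / 16471665151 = -11.28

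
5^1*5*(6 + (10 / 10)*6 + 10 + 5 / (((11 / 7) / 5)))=10425 / 11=947.73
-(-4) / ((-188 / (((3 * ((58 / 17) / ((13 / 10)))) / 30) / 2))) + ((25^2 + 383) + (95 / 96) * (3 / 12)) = 4021492493 / 3988608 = 1008.24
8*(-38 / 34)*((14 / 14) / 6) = -76 / 51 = -1.49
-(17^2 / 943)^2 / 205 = -83521 / 182296045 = -0.00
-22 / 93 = -0.24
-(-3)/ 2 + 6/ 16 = 15/ 8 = 1.88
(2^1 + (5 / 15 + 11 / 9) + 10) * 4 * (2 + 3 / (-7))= 5368 / 63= 85.21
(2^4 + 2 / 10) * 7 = 567 / 5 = 113.40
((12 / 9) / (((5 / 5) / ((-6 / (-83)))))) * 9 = 72 / 83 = 0.87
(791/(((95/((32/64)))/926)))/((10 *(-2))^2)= 366233/38000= 9.64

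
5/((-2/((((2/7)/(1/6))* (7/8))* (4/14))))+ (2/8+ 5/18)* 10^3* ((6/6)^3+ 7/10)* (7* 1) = 791215/126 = 6279.48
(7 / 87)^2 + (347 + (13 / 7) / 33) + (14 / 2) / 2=408625057 / 1165626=350.56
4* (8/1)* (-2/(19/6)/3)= -128/19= -6.74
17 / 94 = 0.18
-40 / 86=-20 / 43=-0.47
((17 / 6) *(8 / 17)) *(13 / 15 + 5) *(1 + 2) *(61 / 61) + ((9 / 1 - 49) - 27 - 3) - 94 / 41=-30028 / 615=-48.83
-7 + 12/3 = -3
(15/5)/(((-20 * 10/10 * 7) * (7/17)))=-51/980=-0.05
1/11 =0.09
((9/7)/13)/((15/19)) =57/455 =0.13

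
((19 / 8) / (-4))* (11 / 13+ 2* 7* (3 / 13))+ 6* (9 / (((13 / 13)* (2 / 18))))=483.58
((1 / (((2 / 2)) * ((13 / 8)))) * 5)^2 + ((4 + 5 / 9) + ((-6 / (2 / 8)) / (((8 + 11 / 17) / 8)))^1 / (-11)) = 16.04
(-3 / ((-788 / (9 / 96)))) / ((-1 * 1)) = -9 / 25216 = -0.00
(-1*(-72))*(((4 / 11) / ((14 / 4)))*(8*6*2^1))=55296 / 77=718.13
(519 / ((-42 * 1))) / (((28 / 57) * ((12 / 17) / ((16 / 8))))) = -55879 / 784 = -71.27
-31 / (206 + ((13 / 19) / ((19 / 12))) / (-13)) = -11191 / 74354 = -0.15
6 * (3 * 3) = 54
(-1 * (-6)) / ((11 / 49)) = 294 / 11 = 26.73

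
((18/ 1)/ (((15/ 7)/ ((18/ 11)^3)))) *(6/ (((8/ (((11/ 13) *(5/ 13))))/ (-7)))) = -1285956/ 20449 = -62.89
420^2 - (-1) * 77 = 176477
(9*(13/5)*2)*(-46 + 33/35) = -2108.67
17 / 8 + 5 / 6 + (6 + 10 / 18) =685 / 72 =9.51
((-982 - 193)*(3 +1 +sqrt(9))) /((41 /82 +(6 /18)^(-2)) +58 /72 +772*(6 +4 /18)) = -42300 /24757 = -1.71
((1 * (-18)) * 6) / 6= -18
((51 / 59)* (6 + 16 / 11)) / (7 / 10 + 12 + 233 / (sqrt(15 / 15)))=13940 / 531531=0.03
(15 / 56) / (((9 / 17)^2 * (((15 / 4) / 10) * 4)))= 1445 / 2268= 0.64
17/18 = 0.94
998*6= 5988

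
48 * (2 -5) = -144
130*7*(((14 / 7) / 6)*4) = 3640 / 3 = 1213.33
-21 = -21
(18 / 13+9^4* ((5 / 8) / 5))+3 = 85749 / 104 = 824.51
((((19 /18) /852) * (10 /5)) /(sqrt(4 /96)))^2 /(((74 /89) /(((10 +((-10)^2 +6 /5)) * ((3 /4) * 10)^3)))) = 8.31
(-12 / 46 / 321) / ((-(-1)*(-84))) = 1 / 103362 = 0.00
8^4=4096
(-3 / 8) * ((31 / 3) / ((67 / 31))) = -961 / 536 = -1.79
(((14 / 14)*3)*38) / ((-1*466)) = -57 / 233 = -0.24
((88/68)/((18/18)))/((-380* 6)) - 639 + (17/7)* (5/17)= -86589917/135660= -638.29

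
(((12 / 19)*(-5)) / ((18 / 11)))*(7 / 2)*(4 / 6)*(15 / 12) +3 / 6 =-877 / 171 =-5.13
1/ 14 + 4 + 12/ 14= 69/ 14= 4.93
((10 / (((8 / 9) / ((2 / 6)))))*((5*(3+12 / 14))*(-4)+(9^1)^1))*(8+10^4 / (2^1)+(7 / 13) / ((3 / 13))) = -35848935 / 28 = -1280319.11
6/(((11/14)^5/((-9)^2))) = 261382464/161051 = 1622.98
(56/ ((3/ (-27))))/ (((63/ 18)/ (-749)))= 107856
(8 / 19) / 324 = 2 / 1539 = 0.00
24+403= 427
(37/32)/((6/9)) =111/64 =1.73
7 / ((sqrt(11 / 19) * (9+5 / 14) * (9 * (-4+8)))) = 49 * sqrt(209) / 25938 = 0.03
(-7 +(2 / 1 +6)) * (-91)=-91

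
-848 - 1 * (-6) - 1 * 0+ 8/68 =-14312/17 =-841.88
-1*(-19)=19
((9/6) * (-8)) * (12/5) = -144/5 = -28.80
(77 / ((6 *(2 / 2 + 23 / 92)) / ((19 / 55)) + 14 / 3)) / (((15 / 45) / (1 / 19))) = 0.46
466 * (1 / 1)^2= 466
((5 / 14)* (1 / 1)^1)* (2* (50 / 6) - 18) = -10 / 21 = -0.48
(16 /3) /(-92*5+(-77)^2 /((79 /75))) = 1264 /1225005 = 0.00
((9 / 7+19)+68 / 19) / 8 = 1587 / 532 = 2.98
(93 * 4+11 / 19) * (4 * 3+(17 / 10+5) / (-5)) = 3773107 / 950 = 3971.69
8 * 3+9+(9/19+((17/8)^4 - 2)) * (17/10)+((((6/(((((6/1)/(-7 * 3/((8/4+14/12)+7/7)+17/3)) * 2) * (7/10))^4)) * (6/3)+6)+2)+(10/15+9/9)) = 38176743689955197/510816015360000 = 74.74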